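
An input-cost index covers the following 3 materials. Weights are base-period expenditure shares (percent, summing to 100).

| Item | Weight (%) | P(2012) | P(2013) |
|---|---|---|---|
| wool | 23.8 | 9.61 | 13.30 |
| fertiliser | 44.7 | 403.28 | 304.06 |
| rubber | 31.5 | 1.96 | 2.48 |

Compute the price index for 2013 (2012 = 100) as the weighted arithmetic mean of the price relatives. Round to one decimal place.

106.5

wool: 23.8 × (13.30/9.61) = 23.8 × 1.383975 = 32.9386
fertiliser: 44.7 × (304.06/403.28) = 44.7 × 0.753967 = 33.7023
rubber: 31.5 × (2.48/1.96) = 31.5 × 1.265306 = 39.8571
Index = Σ wᵢ·(p₁ᵢ/p₀ᵢ) = 32.9386 + 33.7023 + 39.8571 = 106.4981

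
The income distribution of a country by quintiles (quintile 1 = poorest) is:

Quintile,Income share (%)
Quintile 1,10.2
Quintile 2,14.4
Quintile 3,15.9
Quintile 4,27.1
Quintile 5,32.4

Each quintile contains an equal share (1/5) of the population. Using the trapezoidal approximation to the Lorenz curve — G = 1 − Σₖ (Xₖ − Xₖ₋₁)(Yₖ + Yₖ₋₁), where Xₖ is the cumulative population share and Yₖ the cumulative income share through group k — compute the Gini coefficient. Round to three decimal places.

Cumulative income shares Yₖ: 0.1020, 0.2460, 0.4050, 0.6760, 1.0000
Σ (Xₖ−Xₖ₋₁)(Yₖ+Yₖ₋₁) = (1/5)(0.1020+0.0000) + (1/5)(0.2460+0.1020) + (1/5)(0.4050+0.2460) + (1/5)(0.6760+0.4050) + (1/5)(1.0000+0.6760)
  = 0.0204 + 0.0696 + 0.1302 + 0.2162 + 0.3352 = 0.7716
G = 1 − 0.7716 = 0.2284

0.228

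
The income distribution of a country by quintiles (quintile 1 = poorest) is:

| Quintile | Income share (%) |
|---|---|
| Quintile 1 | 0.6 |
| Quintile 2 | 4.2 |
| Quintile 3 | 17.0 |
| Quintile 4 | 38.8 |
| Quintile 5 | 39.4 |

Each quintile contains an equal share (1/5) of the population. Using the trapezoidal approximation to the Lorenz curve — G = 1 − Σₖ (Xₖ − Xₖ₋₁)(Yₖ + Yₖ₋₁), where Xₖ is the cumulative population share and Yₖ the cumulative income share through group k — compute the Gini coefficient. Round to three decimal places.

Cumulative income shares Yₖ: 0.0060, 0.0480, 0.2180, 0.6060, 1.0000
Σ (Xₖ−Xₖ₋₁)(Yₖ+Yₖ₋₁) = (1/5)(0.0060+0.0000) + (1/5)(0.0480+0.0060) + (1/5)(0.2180+0.0480) + (1/5)(0.6060+0.2180) + (1/5)(1.0000+0.6060)
  = 0.0012 + 0.0108 + 0.0532 + 0.1648 + 0.3212 = 0.5512
G = 1 − 0.5512 = 0.4488

0.449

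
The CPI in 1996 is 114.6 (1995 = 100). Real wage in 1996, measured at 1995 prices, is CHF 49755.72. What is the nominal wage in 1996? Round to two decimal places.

57020.06

Nominal = Real × (Index/100) = 49755.72 × (114.6/100)
        = 49755.72 × 1.146 = 57020.0551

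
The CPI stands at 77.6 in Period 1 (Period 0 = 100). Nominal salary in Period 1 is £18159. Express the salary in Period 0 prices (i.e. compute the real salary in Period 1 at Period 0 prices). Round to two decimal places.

23400.77

Real = Nominal ÷ (Index/100) = 18159 ÷ (77.6/100)
     = 18159 ÷ 0.776 = 23400.7732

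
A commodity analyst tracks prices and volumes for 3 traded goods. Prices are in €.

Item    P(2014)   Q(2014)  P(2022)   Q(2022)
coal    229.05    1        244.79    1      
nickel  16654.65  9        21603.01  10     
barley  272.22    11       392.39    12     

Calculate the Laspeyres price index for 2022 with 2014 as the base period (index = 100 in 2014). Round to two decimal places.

129.96

Laspeyres price index uses base-period quantities as weights.
ΣP(2022)·Q(2014) = 244.79×1 + 21603.01×9 + 392.39×11 = 244.79 + 194427.09 + 4316.29 = 198988.17
ΣP(2014)·Q(2014) = 229.05×1 + 16654.65×9 + 272.22×11 = 229.05 + 149891.85 + 2994.42 = 153115.32
Index = 198988.17 / 153115.32 × 100 = 129.9597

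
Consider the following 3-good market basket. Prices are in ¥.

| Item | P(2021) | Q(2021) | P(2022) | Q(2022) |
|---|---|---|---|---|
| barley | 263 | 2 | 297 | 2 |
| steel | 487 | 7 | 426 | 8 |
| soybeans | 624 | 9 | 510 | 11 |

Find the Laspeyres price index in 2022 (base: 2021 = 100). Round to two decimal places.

Laspeyres price index uses base-period quantities as weights.
ΣP(2022)·Q(2021) = 297×2 + 426×7 + 510×9 = 594 + 2982 + 4590 = 8166
ΣP(2021)·Q(2021) = 263×2 + 487×7 + 624×9 = 526 + 3409 + 5616 = 9551
Index = 8166 / 9551 × 100 = 85.4989

85.50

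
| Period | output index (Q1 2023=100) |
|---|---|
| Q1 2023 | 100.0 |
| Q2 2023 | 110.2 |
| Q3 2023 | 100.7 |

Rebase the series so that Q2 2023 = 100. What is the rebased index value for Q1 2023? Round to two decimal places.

90.74

Rebased(Q1 2023) = 100.0 / 110.2 × 100 = 90.7441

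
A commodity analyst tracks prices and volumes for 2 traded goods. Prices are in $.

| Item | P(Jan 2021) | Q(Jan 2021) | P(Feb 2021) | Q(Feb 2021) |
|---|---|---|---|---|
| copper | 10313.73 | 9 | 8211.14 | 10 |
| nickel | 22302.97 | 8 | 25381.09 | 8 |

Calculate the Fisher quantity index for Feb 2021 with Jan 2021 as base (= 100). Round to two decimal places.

Laspeyres component (base-period weights):
ΣP(Jan 2021)Q(Feb 2021) = 10313.73×10 + 22302.97×8 = 103137.3 + 178423.76 = 281561.06
ΣP(Jan 2021)Q(Jan 2021) = 10313.73×9 + 22302.97×8 = 92823.57 + 178423.76 = 271247.33
L = 281561.06 / 271247.33 × 100 = 103.8023
Paasche component (current-period weights):
ΣP(Feb 2021)Q(Feb 2021) = 8211.14×10 + 25381.09×8 = 82111.4 + 203048.72 = 285160.12
ΣP(Feb 2021)Q(Jan 2021) = 8211.14×9 + 25381.09×8 = 73900.26 + 203048.72 = 276948.98
P = 285160.12 / 276948.98 × 100 = 102.9649
Fisher = √(L × P) = √(103.8023 × 102.9649) = 103.3827

103.38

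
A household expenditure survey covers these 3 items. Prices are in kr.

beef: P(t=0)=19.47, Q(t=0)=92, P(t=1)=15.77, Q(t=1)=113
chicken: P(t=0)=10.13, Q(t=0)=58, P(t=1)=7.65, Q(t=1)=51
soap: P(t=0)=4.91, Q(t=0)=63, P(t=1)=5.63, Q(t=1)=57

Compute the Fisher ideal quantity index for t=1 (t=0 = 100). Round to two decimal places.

Laspeyres component (base-period weights):
ΣP(t=0)Q(t=1) = 19.47×113 + 10.13×51 + 4.91×57 = 2200.11 + 516.63 + 279.87 = 2996.61
ΣP(t=0)Q(t=0) = 19.47×92 + 10.13×58 + 4.91×63 = 1791.24 + 587.54 + 309.33 = 2688.11
L = 2996.61 / 2688.11 × 100 = 111.4765
Paasche component (current-period weights):
ΣP(t=1)Q(t=1) = 15.77×113 + 7.65×51 + 5.63×57 = 1782.01 + 390.15 + 320.91 = 2493.07
ΣP(t=1)Q(t=0) = 15.77×92 + 7.65×58 + 5.63×63 = 1450.84 + 443.7 + 354.69 = 2249.23
P = 2493.07 / 2249.23 × 100 = 110.8410
Fisher = √(L × P) = √(111.4765 × 110.8410) = 111.1583

111.16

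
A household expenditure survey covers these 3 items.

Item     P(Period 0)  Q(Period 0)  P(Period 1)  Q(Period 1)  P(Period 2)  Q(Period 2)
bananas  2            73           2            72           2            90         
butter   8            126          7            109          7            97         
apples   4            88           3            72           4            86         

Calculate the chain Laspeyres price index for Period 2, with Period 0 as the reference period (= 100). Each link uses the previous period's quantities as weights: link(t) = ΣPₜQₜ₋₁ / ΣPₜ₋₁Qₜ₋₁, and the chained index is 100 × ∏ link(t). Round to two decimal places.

91.29

Link Period 0→Period 1:
ΣP(Period 1)Q(Period 0) = 2×73 + 7×126 + 3×88 = 146 + 882 + 264 = 1292
ΣP(Period 0)Q(Period 0) = 2×73 + 8×126 + 4×88 = 146 + 1008 + 352 = 1506
link = 1292/1506 = 0.857902
Link Period 1→Period 2:
ΣP(Period 2)Q(Period 1) = 2×72 + 7×109 + 4×72 = 144 + 763 + 288 = 1195
ΣP(Period 1)Q(Period 1) = 2×72 + 7×109 + 3×72 = 144 + 763 + 216 = 1123
link = 1195/1123 = 1.064114
Chained index = 100 × 0.857902 × 1.064114 = 91.2905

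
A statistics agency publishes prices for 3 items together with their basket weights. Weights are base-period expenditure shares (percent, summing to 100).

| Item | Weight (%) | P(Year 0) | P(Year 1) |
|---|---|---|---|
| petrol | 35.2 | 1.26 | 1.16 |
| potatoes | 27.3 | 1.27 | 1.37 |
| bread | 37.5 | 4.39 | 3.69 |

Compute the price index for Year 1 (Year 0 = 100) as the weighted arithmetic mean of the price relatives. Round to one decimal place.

93.4

petrol: 35.2 × (1.16/1.26) = 35.2 × 0.920635 = 32.4063
potatoes: 27.3 × (1.37/1.27) = 27.3 × 1.078740 = 29.4496
bread: 37.5 × (3.69/4.39) = 37.5 × 0.840547 = 31.5205
Index = Σ wᵢ·(p₁ᵢ/p₀ᵢ) = 32.4063 + 29.4496 + 31.5205 = 93.3765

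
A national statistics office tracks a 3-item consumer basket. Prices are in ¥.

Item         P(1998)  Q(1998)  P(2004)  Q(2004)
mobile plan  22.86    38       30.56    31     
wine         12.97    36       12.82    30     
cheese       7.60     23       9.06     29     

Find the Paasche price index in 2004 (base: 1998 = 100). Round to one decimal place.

Paasche price index uses current-period quantities as weights.
ΣP(2004)·Q(2004) = 30.56×31 + 12.82×30 + 9.06×29 = 947.36 + 384.6 + 262.74 = 1594.7
ΣP(1998)·Q(2004) = 22.86×31 + 12.97×30 + 7.60×29 = 708.66 + 389.1 + 220.4 = 1318.16
Index = 1594.7 / 1318.16 × 100 = 120.9792

121.0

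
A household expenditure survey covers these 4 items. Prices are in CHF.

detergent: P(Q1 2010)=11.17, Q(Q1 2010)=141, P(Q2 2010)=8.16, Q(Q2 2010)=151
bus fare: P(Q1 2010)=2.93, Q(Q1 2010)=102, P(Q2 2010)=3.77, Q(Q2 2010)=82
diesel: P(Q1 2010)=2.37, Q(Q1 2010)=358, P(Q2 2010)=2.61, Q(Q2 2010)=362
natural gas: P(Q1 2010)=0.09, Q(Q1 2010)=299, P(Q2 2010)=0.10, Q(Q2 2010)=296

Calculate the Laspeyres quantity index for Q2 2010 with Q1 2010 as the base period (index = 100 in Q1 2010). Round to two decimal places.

Laspeyres quantity index uses base-period prices as weights.
ΣP(Q1 2010)·Q(Q2 2010) = 11.17×151 + 2.93×82 + 2.37×362 + 0.09×296 = 1686.67 + 240.26 + 857.94 + 26.64 = 2811.51
ΣP(Q1 2010)·Q(Q1 2010) = 11.17×141 + 2.93×102 + 2.37×358 + 0.09×299 = 1574.97 + 298.86 + 848.46 + 26.91 = 2749.2
Index = 2811.51 / 2749.2 × 100 = 102.2665

102.27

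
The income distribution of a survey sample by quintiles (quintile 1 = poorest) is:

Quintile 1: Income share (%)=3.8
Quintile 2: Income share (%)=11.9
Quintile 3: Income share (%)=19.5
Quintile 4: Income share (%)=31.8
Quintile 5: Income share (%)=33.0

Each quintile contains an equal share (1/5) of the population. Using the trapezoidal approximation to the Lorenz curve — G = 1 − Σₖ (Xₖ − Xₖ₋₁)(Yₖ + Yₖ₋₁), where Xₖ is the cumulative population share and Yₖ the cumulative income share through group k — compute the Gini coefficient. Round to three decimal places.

Cumulative income shares Yₖ: 0.0380, 0.1570, 0.3520, 0.6700, 1.0000
Σ (Xₖ−Xₖ₋₁)(Yₖ+Yₖ₋₁) = (1/5)(0.0380+0.0000) + (1/5)(0.1570+0.0380) + (1/5)(0.3520+0.1570) + (1/5)(0.6700+0.3520) + (1/5)(1.0000+0.6700)
  = 0.0076 + 0.0390 + 0.1018 + 0.2044 + 0.3340 = 0.6868
G = 1 − 0.6868 = 0.3132

0.313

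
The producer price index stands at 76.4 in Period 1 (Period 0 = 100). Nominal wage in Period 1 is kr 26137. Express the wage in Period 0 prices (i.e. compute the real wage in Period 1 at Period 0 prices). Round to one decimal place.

34210.7

Real = Nominal ÷ (Index/100) = 26137 ÷ (76.4/100)
     = 26137 ÷ 0.764 = 34210.7330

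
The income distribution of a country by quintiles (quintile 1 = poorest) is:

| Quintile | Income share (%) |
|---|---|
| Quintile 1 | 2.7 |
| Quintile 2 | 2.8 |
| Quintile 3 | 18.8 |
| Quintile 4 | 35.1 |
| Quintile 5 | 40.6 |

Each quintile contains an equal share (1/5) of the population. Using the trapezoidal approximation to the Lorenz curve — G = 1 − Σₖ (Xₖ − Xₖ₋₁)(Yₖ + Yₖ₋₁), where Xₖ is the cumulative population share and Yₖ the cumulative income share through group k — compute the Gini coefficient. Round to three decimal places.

Cumulative income shares Yₖ: 0.0270, 0.0550, 0.2430, 0.5940, 1.0000
Σ (Xₖ−Xₖ₋₁)(Yₖ+Yₖ₋₁) = (1/5)(0.0270+0.0000) + (1/5)(0.0550+0.0270) + (1/5)(0.2430+0.0550) + (1/5)(0.5940+0.2430) + (1/5)(1.0000+0.5940)
  = 0.0054 + 0.0164 + 0.0596 + 0.1674 + 0.3188 = 0.5676
G = 1 − 0.5676 = 0.4324

0.432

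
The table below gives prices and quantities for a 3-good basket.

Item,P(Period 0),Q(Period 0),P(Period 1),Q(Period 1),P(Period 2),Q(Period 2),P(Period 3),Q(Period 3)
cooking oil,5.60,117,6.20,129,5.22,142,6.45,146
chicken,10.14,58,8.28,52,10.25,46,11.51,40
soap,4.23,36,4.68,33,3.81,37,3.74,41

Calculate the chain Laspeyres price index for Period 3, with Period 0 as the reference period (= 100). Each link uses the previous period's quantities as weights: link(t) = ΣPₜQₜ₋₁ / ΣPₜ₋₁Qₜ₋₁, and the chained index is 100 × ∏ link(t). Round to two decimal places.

110.81

Link Period 0→Period 1:
ΣP(Period 1)Q(Period 0) = 6.20×117 + 8.28×58 + 4.68×36 = 725.4 + 480.24 + 168.48 = 1374.12
ΣP(Period 0)Q(Period 0) = 5.60×117 + 10.14×58 + 4.23×36 = 655.2 + 588.12 + 152.28 = 1395.6
link = 1374.12/1395.6 = 0.984609
Link Period 1→Period 2:
ΣP(Period 2)Q(Period 1) = 5.22×129 + 10.25×52 + 3.81×33 = 673.38 + 533 + 125.73 = 1332.11
ΣP(Period 1)Q(Period 1) = 6.20×129 + 8.28×52 + 4.68×33 = 799.8 + 430.56 + 154.44 = 1384.8
link = 1332.11/1384.8 = 0.961951
Link Period 2→Period 3:
ΣP(Period 3)Q(Period 2) = 6.45×142 + 11.51×46 + 3.74×37 = 915.9 + 529.46 + 138.38 = 1583.74
ΣP(Period 2)Q(Period 2) = 5.22×142 + 10.25×46 + 3.81×37 = 741.24 + 471.5 + 140.97 = 1353.71
link = 1583.74/1353.71 = 1.169926
Chained index = 100 × 0.984609 × 0.961951 × 1.169926 = 110.8090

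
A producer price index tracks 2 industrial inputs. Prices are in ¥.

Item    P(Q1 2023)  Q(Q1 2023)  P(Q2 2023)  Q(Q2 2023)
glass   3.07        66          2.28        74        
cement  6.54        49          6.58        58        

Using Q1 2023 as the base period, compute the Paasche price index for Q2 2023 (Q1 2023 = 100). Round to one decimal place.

90.7

Paasche price index uses current-period quantities as weights.
ΣP(Q2 2023)·Q(Q2 2023) = 2.28×74 + 6.58×58 = 168.72 + 381.64 = 550.36
ΣP(Q1 2023)·Q(Q2 2023) = 3.07×74 + 6.54×58 = 227.18 + 379.32 = 606.5
Index = 550.36 / 606.5 × 100 = 90.7436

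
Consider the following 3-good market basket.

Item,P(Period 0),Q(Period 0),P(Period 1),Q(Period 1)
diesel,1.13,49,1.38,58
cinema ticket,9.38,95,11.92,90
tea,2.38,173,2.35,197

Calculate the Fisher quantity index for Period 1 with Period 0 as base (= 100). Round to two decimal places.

Laspeyres component (base-period weights):
ΣP(Period 0)Q(Period 1) = 1.13×58 + 9.38×90 + 2.38×197 = 65.54 + 844.2 + 468.86 = 1378.6
ΣP(Period 0)Q(Period 0) = 1.13×49 + 9.38×95 + 2.38×173 = 55.37 + 891.1 + 411.74 = 1358.21
L = 1378.6 / 1358.21 × 100 = 101.5012
Paasche component (current-period weights):
ΣP(Period 1)Q(Period 1) = 1.38×58 + 11.92×90 + 2.35×197 = 80.04 + 1072.8 + 462.95 = 1615.79
ΣP(Period 1)Q(Period 0) = 1.38×49 + 11.92×95 + 2.35×173 = 67.62 + 1132.4 + 406.55 = 1606.57
P = 1615.79 / 1606.57 × 100 = 100.5739
Fisher = √(L × P) = √(101.5012 × 100.5739) = 101.0365

101.04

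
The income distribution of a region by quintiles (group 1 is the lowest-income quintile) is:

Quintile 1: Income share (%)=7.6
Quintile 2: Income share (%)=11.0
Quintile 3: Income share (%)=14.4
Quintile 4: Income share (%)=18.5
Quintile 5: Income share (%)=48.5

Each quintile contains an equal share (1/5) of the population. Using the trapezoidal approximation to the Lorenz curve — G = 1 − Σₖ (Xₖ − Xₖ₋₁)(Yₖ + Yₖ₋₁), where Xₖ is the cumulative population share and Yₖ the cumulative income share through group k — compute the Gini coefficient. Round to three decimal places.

Cumulative income shares Yₖ: 0.0760, 0.1860, 0.3300, 0.5150, 1.0000
Σ (Xₖ−Xₖ₋₁)(Yₖ+Yₖ₋₁) = (1/5)(0.0760+0.0000) + (1/5)(0.1860+0.0760) + (1/5)(0.3300+0.1860) + (1/5)(0.5150+0.3300) + (1/5)(1.0000+0.5150)
  = 0.0152 + 0.0524 + 0.1032 + 0.1690 + 0.3030 = 0.6428
G = 1 − 0.6428 = 0.3572

0.357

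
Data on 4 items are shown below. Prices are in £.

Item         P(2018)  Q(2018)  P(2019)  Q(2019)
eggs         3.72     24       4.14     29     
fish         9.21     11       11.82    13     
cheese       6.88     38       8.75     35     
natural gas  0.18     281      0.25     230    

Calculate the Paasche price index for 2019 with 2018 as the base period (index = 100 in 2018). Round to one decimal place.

Paasche price index uses current-period quantities as weights.
ΣP(2019)·Q(2019) = 4.14×29 + 11.82×13 + 8.75×35 + 0.25×230 = 120.06 + 153.66 + 306.25 + 57.5 = 637.47
ΣP(2018)·Q(2019) = 3.72×29 + 9.21×13 + 6.88×35 + 0.18×230 = 107.88 + 119.73 + 240.8 + 41.4 = 509.81
Index = 637.47 / 509.81 × 100 = 125.0407

125.0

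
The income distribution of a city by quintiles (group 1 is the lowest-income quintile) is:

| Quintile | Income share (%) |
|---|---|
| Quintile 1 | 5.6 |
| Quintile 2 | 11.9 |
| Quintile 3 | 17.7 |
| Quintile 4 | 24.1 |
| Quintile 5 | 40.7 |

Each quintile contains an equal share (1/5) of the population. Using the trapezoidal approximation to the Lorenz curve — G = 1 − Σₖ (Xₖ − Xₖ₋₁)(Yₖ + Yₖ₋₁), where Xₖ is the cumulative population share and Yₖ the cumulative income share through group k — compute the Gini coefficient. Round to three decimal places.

Cumulative income shares Yₖ: 0.0560, 0.1750, 0.3520, 0.5930, 1.0000
Σ (Xₖ−Xₖ₋₁)(Yₖ+Yₖ₋₁) = (1/5)(0.0560+0.0000) + (1/5)(0.1750+0.0560) + (1/5)(0.3520+0.1750) + (1/5)(0.5930+0.3520) + (1/5)(1.0000+0.5930)
  = 0.0112 + 0.0462 + 0.1054 + 0.1890 + 0.3186 = 0.6704
G = 1 − 0.6704 = 0.3296

0.330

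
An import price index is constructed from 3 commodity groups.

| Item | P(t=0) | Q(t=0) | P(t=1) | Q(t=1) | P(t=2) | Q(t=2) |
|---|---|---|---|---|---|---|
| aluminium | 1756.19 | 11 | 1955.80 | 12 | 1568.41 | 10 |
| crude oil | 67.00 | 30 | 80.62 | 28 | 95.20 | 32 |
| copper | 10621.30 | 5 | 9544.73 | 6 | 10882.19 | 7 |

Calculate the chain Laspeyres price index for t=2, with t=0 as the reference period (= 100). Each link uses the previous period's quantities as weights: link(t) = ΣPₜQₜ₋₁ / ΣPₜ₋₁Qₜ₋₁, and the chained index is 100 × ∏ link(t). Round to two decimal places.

Link t=0→t=1:
ΣP(t=1)Q(t=0) = 1955.80×11 + 80.62×30 + 9544.73×5 = 21513.8 + 2418.6 + 47723.65 = 71656.05
ΣP(t=0)Q(t=0) = 1756.19×11 + 67.00×30 + 10621.30×5 = 19318.09 + 2010 + 53106.5 = 74434.59
link = 71656.05/74434.59 = 0.962671
Link t=1→t=2:
ΣP(t=2)Q(t=1) = 1568.41×12 + 95.20×28 + 10882.19×6 = 18820.92 + 2665.6 + 65293.14 = 86779.66
ΣP(t=1)Q(t=1) = 1955.80×12 + 80.62×28 + 9544.73×6 = 23469.6 + 2257.36 + 57268.38 = 82995.34
link = 86779.66/82995.34 = 1.045597
Chained index = 100 × 0.962671 × 1.045597 = 100.6566

100.66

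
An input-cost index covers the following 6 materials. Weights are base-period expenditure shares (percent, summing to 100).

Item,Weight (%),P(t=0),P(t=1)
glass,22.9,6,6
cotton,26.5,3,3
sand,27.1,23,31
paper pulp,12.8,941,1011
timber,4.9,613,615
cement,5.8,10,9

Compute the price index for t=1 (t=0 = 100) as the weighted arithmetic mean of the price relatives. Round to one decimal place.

109.8

glass: 22.9 × (6/6) = 22.9 × 1.000000 = 22.9000
cotton: 26.5 × (3/3) = 26.5 × 1.000000 = 26.5000
sand: 27.1 × (31/23) = 27.1 × 1.347826 = 36.5261
paper pulp: 12.8 × (1011/941) = 12.8 × 1.074389 = 13.7522
timber: 4.9 × (615/613) = 4.9 × 1.003263 = 4.9160
cement: 5.8 × (9/10) = 5.8 × 0.900000 = 5.2200
Index = Σ wᵢ·(p₁ᵢ/p₀ᵢ) = 22.9000 + 26.5000 + 36.5261 + 13.7522 + 4.9160 + 5.2200 = 109.8143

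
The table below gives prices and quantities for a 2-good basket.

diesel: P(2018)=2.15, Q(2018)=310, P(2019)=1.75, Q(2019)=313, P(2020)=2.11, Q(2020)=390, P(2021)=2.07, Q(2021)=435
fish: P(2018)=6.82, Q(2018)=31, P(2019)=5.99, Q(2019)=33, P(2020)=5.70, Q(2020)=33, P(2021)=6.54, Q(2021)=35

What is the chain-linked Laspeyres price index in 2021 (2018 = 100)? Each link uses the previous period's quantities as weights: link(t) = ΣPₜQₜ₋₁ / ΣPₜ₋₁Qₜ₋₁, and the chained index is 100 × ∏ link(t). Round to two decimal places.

95.55

Link 2018→2019:
ΣP(2019)Q(2018) = 1.75×310 + 5.99×31 = 542.5 + 185.69 = 728.19
ΣP(2018)Q(2018) = 2.15×310 + 6.82×31 = 666.5 + 211.42 = 877.92
link = 728.19/877.92 = 0.829449
Link 2019→2020:
ΣP(2020)Q(2019) = 2.11×313 + 5.70×33 = 660.43 + 188.1 = 848.53
ΣP(2019)Q(2019) = 1.75×313 + 5.99×33 = 547.75 + 197.67 = 745.42
link = 848.53/745.42 = 1.138325
Link 2020→2021:
ΣP(2021)Q(2020) = 2.07×390 + 6.54×33 = 807.3 + 215.82 = 1023.12
ΣP(2020)Q(2020) = 2.11×390 + 5.70×33 = 822.9 + 188.1 = 1011
link = 1023.12/1011 = 1.011988
Chained index = 100 × 0.829449 × 1.138325 × 1.011988 = 95.5501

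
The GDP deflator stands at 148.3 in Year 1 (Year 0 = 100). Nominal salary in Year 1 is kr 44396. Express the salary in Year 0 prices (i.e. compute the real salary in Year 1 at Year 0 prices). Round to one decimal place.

29936.6

Real = Nominal ÷ (Index/100) = 44396 ÷ (148.3/100)
     = 44396 ÷ 1.483 = 29936.6150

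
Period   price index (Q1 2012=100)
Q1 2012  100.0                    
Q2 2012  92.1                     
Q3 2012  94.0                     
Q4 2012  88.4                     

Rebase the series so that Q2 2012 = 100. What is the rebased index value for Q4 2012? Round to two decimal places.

Rebased(Q4 2012) = 88.4 / 92.1 × 100 = 95.9826

95.98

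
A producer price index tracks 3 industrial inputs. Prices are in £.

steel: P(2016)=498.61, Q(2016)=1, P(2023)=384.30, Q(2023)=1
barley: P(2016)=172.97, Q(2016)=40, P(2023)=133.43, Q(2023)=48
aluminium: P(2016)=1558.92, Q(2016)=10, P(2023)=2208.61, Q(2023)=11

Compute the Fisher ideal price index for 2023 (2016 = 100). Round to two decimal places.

Laspeyres component (base-period weights):
ΣP(2023)Q(2016) = 384.30×1 + 133.43×40 + 2208.61×10 = 384.3 + 5337.2 + 22086.1 = 27807.6
ΣP(2016)Q(2016) = 498.61×1 + 172.97×40 + 1558.92×10 = 498.61 + 6918.8 + 15589.2 = 23006.61
L = 27807.6 / 23006.61 × 100 = 120.8679
Paasche component (current-period weights):
ΣP(2023)Q(2023) = 384.30×1 + 133.43×48 + 2208.61×11 = 384.3 + 6404.64 + 24294.71 = 31083.65
ΣP(2016)Q(2023) = 498.61×1 + 172.97×48 + 1558.92×11 = 498.61 + 8302.56 + 17148.12 = 25949.29
P = 31083.65 / 25949.29 × 100 = 119.7861
Fisher = √(L × P) = √(120.8679 × 119.7861) = 120.3258

120.33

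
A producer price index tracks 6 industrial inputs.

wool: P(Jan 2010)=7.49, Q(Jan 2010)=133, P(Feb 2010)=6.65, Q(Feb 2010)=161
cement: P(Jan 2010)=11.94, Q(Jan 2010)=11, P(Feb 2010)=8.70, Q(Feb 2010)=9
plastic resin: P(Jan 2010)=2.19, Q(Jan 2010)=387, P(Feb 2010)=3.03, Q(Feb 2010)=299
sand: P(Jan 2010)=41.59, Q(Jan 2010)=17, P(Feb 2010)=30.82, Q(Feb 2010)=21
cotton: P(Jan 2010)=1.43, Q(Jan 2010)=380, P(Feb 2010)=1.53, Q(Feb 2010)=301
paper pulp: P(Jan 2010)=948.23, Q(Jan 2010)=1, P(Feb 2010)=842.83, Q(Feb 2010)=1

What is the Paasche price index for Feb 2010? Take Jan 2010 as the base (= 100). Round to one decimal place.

94.9

Paasche price index uses current-period quantities as weights.
ΣP(Feb 2010)·Q(Feb 2010) = 6.65×161 + 8.70×9 + 3.03×299 + 30.82×21 + 1.53×301 + 842.83×1 = 1070.65 + 78.3 + 905.97 + 647.22 + 460.53 + 842.83 = 4005.5
ΣP(Jan 2010)·Q(Feb 2010) = 7.49×161 + 11.94×9 + 2.19×299 + 41.59×21 + 1.43×301 + 948.23×1 = 1205.89 + 107.46 + 654.81 + 873.39 + 430.43 + 948.23 = 4220.21
Index = 4005.5 / 4220.21 × 100 = 94.9123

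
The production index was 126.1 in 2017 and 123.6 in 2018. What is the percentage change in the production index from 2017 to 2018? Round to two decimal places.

Change = (123.6 − 126.1) / 126.1 × 100
       = -2.5 / 126.1 × 100 = -1.9826%

-1.98%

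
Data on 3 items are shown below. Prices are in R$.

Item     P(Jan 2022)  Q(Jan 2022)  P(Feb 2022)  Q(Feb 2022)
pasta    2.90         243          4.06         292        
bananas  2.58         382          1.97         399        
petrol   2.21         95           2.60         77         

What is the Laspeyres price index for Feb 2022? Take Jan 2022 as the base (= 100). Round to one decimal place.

104.5

Laspeyres price index uses base-period quantities as weights.
ΣP(Feb 2022)·Q(Jan 2022) = 4.06×243 + 1.97×382 + 2.60×95 = 986.58 + 752.54 + 247 = 1986.12
ΣP(Jan 2022)·Q(Jan 2022) = 2.90×243 + 2.58×382 + 2.21×95 = 704.7 + 985.56 + 209.95 = 1900.21
Index = 1986.12 / 1900.21 × 100 = 104.5211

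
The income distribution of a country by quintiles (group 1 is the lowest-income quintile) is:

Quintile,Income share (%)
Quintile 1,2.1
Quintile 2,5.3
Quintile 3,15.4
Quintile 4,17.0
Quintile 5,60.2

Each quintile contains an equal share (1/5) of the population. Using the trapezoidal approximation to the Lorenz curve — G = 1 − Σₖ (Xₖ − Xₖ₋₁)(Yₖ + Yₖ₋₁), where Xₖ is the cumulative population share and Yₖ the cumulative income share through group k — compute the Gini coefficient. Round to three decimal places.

0.512

Cumulative income shares Yₖ: 0.0210, 0.0740, 0.2280, 0.3980, 1.0000
Σ (Xₖ−Xₖ₋₁)(Yₖ+Yₖ₋₁) = (1/5)(0.0210+0.0000) + (1/5)(0.0740+0.0210) + (1/5)(0.2280+0.0740) + (1/5)(0.3980+0.2280) + (1/5)(1.0000+0.3980)
  = 0.0042 + 0.0190 + 0.0604 + 0.1252 + 0.2796 = 0.4884
G = 1 − 0.4884 = 0.5116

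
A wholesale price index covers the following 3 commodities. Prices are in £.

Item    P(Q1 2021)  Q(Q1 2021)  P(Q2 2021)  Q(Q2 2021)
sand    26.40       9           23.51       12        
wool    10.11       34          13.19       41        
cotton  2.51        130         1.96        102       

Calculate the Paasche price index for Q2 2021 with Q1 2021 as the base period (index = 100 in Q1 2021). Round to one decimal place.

103.6

Paasche price index uses current-period quantities as weights.
ΣP(Q2 2021)·Q(Q2 2021) = 23.51×12 + 13.19×41 + 1.96×102 = 282.12 + 540.79 + 199.92 = 1022.83
ΣP(Q1 2021)·Q(Q2 2021) = 26.40×12 + 10.11×41 + 2.51×102 = 316.8 + 414.51 + 256.02 = 987.33
Index = 1022.83 / 987.33 × 100 = 103.5956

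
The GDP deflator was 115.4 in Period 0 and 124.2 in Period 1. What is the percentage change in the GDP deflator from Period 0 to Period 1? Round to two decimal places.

Change = (124.2 − 115.4) / 115.4 × 100
       = 8.8 / 115.4 × 100 = 7.6256%

7.63%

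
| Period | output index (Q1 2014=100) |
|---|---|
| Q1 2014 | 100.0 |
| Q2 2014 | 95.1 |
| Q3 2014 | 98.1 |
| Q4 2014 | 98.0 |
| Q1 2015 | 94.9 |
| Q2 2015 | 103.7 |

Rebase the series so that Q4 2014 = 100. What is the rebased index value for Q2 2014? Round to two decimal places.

97.04

Rebased(Q2 2014) = 95.1 / 98.0 × 100 = 97.0408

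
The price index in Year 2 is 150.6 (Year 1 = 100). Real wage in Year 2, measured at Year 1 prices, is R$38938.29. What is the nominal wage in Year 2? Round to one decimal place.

Nominal = Real × (Index/100) = 38938.29 × (150.6/100)
        = 38938.29 × 1.506 = 58641.0647

58641.1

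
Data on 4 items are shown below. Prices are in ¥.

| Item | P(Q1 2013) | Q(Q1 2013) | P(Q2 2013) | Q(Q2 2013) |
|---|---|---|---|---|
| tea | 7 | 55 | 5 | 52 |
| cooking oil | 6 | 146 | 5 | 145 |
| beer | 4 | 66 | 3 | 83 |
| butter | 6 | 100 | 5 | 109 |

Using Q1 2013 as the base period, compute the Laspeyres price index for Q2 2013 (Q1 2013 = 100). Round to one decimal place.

80.1

Laspeyres price index uses base-period quantities as weights.
ΣP(Q2 2013)·Q(Q1 2013) = 5×55 + 5×146 + 3×66 + 5×100 = 275 + 730 + 198 + 500 = 1703
ΣP(Q1 2013)·Q(Q1 2013) = 7×55 + 6×146 + 4×66 + 6×100 = 385 + 876 + 264 + 600 = 2125
Index = 1703 / 2125 × 100 = 80.1412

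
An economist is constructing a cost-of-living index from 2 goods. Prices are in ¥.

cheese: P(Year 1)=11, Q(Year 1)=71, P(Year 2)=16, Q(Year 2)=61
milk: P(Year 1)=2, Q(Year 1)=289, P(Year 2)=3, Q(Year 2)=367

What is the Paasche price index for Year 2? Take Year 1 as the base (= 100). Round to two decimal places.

147.83

Paasche price index uses current-period quantities as weights.
ΣP(Year 2)·Q(Year 2) = 16×61 + 3×367 = 976 + 1101 = 2077
ΣP(Year 1)·Q(Year 2) = 11×61 + 2×367 = 671 + 734 = 1405
Index = 2077 / 1405 × 100 = 147.8292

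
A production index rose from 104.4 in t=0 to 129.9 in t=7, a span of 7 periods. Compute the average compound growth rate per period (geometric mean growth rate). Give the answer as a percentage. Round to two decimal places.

3.17%

Growth factor = (129.9/104.4)^(1/7) = (1.244253)^(1/7) = 1.031712
Growth rate = 1.031712 − 1 = 0.031712 = 3.1712%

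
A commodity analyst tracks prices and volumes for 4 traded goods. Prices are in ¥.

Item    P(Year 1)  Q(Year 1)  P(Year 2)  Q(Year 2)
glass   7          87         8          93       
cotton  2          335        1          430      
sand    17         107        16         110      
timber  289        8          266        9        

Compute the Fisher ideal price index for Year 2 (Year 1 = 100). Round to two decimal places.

Laspeyres component (base-period weights):
ΣP(Year 2)Q(Year 1) = 8×87 + 1×335 + 16×107 + 266×8 = 696 + 335 + 1712 + 2128 = 4871
ΣP(Year 1)Q(Year 1) = 7×87 + 2×335 + 17×107 + 289×8 = 609 + 670 + 1819 + 2312 = 5410
L = 4871 / 5410 × 100 = 90.0370
Paasche component (current-period weights):
ΣP(Year 2)Q(Year 2) = 8×93 + 1×430 + 16×110 + 266×9 = 744 + 430 + 1760 + 2394 = 5328
ΣP(Year 1)Q(Year 2) = 7×93 + 2×430 + 17×110 + 289×9 = 651 + 860 + 1870 + 2601 = 5982
P = 5328 / 5982 × 100 = 89.0672
Fisher = √(L × P) = √(90.0370 × 89.0672) = 89.5508

89.55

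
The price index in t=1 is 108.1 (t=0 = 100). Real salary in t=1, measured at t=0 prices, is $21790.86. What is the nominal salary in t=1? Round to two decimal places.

23555.92

Nominal = Real × (Index/100) = 21790.86 × (108.1/100)
        = 21790.86 × 1.081 = 23555.9197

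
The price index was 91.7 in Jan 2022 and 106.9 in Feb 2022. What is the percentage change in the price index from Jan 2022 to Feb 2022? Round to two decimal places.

16.58%

Change = (106.9 − 91.7) / 91.7 × 100
       = 15.2 / 91.7 × 100 = 16.5758%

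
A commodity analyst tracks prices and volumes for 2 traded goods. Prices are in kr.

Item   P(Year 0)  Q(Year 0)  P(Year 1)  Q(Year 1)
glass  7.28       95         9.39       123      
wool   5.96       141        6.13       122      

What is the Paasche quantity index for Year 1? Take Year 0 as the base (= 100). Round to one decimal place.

108.3

Paasche quantity index uses current-period prices as weights.
ΣP(Year 1)·Q(Year 1) = 9.39×123 + 6.13×122 = 1154.97 + 747.86 = 1902.83
ΣP(Year 1)·Q(Year 0) = 9.39×95 + 6.13×141 = 892.05 + 864.33 = 1756.38
Index = 1902.83 / 1756.38 × 100 = 108.3382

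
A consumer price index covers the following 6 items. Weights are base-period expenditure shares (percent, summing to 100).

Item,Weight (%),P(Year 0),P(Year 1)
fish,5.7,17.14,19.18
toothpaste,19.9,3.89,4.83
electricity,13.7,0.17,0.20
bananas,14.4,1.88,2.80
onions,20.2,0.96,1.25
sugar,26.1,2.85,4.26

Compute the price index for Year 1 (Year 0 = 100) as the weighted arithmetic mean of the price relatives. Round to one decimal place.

fish: 5.7 × (19.18/17.14) = 5.7 × 1.119020 = 6.3784
toothpaste: 19.9 × (4.83/3.89) = 19.9 × 1.241645 = 24.7087
electricity: 13.7 × (0.20/0.17) = 13.7 × 1.176471 = 16.1176
bananas: 14.4 × (2.80/1.88) = 14.4 × 1.489362 = 21.4468
onions: 20.2 × (1.25/0.96) = 20.2 × 1.302083 = 26.3021
sugar: 26.1 × (4.26/2.85) = 26.1 × 1.494737 = 39.0126
Index = Σ wᵢ·(p₁ᵢ/p₀ᵢ) = 6.3784 + 24.7087 + 16.1176 + 21.4468 + 26.3021 + 39.0126 = 133.9663

134.0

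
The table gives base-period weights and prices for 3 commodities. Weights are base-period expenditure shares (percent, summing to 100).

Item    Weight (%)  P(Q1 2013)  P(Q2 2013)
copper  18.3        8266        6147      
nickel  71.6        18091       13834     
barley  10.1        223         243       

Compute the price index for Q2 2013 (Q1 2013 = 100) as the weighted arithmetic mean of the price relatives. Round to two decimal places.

79.37

copper: 18.3 × (6147/8266) = 18.3 × 0.743649 = 13.6088
nickel: 71.6 × (13834/18091) = 71.6 × 0.764690 = 54.7518
barley: 10.1 × (243/223) = 10.1 × 1.089686 = 11.0058
Index = Σ wᵢ·(p₁ᵢ/p₀ᵢ) = 13.6088 + 54.7518 + 11.0058 = 79.3664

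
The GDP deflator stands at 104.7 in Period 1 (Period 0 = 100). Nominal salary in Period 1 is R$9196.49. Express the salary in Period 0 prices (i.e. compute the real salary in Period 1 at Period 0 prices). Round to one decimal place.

Real = Nominal ÷ (Index/100) = 9196.49 ÷ (104.7/100)
     = 9196.49 ÷ 1.047 = 8783.6581

8783.7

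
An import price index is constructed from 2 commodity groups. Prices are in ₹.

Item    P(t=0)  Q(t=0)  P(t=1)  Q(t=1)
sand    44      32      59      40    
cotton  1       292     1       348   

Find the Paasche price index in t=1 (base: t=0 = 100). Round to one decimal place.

Paasche price index uses current-period quantities as weights.
ΣP(t=1)·Q(t=1) = 59×40 + 1×348 = 2360 + 348 = 2708
ΣP(t=0)·Q(t=1) = 44×40 + 1×348 = 1760 + 348 = 2108
Index = 2708 / 2108 × 100 = 128.4630

128.5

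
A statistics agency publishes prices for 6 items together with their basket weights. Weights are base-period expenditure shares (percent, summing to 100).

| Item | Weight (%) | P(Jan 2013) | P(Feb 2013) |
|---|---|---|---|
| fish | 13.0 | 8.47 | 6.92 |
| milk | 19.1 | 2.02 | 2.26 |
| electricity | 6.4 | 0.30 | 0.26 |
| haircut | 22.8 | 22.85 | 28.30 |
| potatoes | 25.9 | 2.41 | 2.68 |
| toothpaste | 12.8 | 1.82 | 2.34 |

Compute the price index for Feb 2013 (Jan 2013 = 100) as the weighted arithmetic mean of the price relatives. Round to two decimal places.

fish: 13.0 × (6.92/8.47) = 13.0 × 0.817001 = 10.6210
milk: 19.1 × (2.26/2.02) = 19.1 × 1.118812 = 21.3693
electricity: 6.4 × (0.26/0.30) = 6.4 × 0.866667 = 5.5467
haircut: 22.8 × (28.30/22.85) = 22.8 × 1.238512 = 28.2381
potatoes: 25.9 × (2.68/2.41) = 25.9 × 1.112033 = 28.8017
toothpaste: 12.8 × (2.34/1.82) = 12.8 × 1.285714 = 16.4571
Index = Σ wᵢ·(p₁ᵢ/p₀ᵢ) = 10.6210 + 21.3693 + 5.5467 + 28.2381 + 28.8017 + 16.4571 = 111.0339

111.03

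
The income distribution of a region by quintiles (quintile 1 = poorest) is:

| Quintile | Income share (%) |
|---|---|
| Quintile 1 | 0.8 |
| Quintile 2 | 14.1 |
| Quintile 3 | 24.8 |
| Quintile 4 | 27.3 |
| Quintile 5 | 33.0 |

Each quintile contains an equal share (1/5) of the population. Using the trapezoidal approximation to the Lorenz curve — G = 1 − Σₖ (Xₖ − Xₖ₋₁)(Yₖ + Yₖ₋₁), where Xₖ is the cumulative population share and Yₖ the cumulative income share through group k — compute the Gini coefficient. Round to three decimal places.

0.310

Cumulative income shares Yₖ: 0.0080, 0.1490, 0.3970, 0.6700, 1.0000
Σ (Xₖ−Xₖ₋₁)(Yₖ+Yₖ₋₁) = (1/5)(0.0080+0.0000) + (1/5)(0.1490+0.0080) + (1/5)(0.3970+0.1490) + (1/5)(0.6700+0.3970) + (1/5)(1.0000+0.6700)
  = 0.0016 + 0.0314 + 0.1092 + 0.2134 + 0.3340 = 0.6896
G = 1 − 0.6896 = 0.3104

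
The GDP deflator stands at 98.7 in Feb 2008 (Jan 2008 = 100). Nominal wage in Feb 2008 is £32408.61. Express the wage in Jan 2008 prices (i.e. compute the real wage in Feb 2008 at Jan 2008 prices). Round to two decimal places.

Real = Nominal ÷ (Index/100) = 32408.61 ÷ (98.7/100)
     = 32408.61 ÷ 0.987 = 32835.4711

32835.47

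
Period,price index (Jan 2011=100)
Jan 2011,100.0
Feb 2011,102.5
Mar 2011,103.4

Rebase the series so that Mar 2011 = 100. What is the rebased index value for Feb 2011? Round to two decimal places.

Rebased(Feb 2011) = 102.5 / 103.4 × 100 = 99.1296

99.13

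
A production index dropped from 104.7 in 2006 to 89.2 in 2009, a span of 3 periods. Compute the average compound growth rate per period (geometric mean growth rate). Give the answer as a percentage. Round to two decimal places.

Growth factor = (89.2/104.7)^(1/3) = (0.851958)^(1/3) = 0.947995
Growth rate = 0.947995 − 1 = -0.052005 = -5.2005%

-5.20%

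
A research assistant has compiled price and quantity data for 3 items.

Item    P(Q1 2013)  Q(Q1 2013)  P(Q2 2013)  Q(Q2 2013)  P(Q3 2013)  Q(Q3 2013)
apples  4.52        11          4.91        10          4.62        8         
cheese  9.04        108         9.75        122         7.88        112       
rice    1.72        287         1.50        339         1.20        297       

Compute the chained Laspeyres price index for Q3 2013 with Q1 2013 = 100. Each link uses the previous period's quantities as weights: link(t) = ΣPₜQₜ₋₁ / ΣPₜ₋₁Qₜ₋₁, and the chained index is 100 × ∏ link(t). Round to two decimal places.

Link Q1 2013→Q2 2013:
ΣP(Q2 2013)Q(Q1 2013) = 4.91×11 + 9.75×108 + 1.50×287 = 54.01 + 1053 + 430.5 = 1537.51
ΣP(Q1 2013)Q(Q1 2013) = 4.52×11 + 9.04×108 + 1.72×287 = 49.72 + 976.32 + 493.64 = 1519.68
link = 1537.51/1519.68 = 1.011733
Link Q2 2013→Q3 2013:
ΣP(Q3 2013)Q(Q2 2013) = 4.62×10 + 7.88×122 + 1.20×339 = 46.2 + 961.36 + 406.8 = 1414.36
ΣP(Q2 2013)Q(Q2 2013) = 4.91×10 + 9.75×122 + 1.50×339 = 49.1 + 1189.5 + 508.5 = 1747.1
link = 1414.36/1747.1 = 0.809547
Chained index = 100 × 1.011733 × 0.809547 = 81.9045

81.90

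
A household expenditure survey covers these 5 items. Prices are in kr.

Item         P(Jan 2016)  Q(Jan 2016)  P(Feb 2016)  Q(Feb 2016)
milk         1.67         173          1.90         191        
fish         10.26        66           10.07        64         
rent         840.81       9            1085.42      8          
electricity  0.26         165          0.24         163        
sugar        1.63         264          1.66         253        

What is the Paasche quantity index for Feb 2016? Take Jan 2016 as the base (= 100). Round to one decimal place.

Paasche quantity index uses current-period prices as weights.
ΣP(Feb 2016)·Q(Feb 2016) = 1.90×191 + 10.07×64 + 1085.42×8 + 0.24×163 + 1.66×253 = 362.9 + 644.48 + 8683.36 + 39.12 + 419.98 = 10149.84
ΣP(Feb 2016)·Q(Jan 2016) = 1.90×173 + 10.07×66 + 1085.42×9 + 0.24×165 + 1.66×264 = 328.7 + 664.62 + 9768.78 + 39.6 + 438.24 = 11239.94
Index = 10149.84 / 11239.94 × 100 = 90.3015

90.3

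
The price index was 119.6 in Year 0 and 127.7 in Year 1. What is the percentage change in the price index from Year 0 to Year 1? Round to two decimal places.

Change = (127.7 − 119.6) / 119.6 × 100
       = 8.1 / 119.6 × 100 = 6.7726%

6.77%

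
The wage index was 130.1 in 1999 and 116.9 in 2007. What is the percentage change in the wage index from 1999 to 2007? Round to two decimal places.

Change = (116.9 − 130.1) / 130.1 × 100
       = -13.2 / 130.1 × 100 = -10.1460%

-10.15%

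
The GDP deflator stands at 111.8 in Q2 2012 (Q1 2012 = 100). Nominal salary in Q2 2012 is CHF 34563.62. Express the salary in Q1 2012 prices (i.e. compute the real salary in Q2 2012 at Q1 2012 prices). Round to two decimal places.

Real = Nominal ÷ (Index/100) = 34563.62 ÷ (111.8/100)
     = 34563.62 ÷ 1.118 = 30915.5814

30915.58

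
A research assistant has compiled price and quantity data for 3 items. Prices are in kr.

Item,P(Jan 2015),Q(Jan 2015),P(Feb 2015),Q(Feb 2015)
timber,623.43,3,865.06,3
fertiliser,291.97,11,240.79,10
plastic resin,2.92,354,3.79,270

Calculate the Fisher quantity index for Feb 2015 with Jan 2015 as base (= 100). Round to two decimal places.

91.36

Laspeyres component (base-period weights):
ΣP(Jan 2015)Q(Feb 2015) = 623.43×3 + 291.97×10 + 2.92×270 = 1870.29 + 2919.7 + 788.4 = 5578.39
ΣP(Jan 2015)Q(Jan 2015) = 623.43×3 + 291.97×11 + 2.92×354 = 1870.29 + 3211.67 + 1033.68 = 6115.64
L = 5578.39 / 6115.64 × 100 = 91.2151
Paasche component (current-period weights):
ΣP(Feb 2015)Q(Feb 2015) = 865.06×3 + 240.79×10 + 3.79×270 = 2595.18 + 2407.9 + 1023.3 = 6026.38
ΣP(Feb 2015)Q(Jan 2015) = 865.06×3 + 240.79×11 + 3.79×354 = 2595.18 + 2648.69 + 1341.66 = 6585.53
P = 6026.38 / 6585.53 × 100 = 91.5094
Fisher = √(L × P) = √(91.2151 × 91.5094) = 91.3622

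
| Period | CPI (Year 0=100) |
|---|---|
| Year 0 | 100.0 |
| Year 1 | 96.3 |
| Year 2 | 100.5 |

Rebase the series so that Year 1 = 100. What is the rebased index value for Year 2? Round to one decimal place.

104.4

Rebased(Year 2) = 100.5 / 96.3 × 100 = 104.3614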